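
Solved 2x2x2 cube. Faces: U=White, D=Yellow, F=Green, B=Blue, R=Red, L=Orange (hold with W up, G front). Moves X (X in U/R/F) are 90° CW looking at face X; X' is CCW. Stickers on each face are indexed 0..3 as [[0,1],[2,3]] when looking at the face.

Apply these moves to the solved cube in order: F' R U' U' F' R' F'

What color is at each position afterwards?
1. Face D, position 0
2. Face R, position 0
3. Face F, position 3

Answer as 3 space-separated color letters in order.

After move 1 (F'): F=GGGG U=WWRR R=YRYR D=OOYY L=OWOW
After move 2 (R): R=YYRR U=WGRG F=GOGY D=OBYB B=RBWB
After move 3 (U'): U=GGWR F=OWGY R=GORR B=YYWB L=RBOW
After move 4 (U'): U=GRGW F=RBGY R=OWRR B=GOWB L=YYOW
After move 5 (F'): F=BYRG U=GROR R=BWOR D=YWYB L=YWOG
After move 6 (R'): R=WRBO U=GWOG F=BRRR D=YYYG B=BOWB
After move 7 (F'): F=RRBR U=GWWB R=YRYO D=WGYG L=YGOO
Query 1: D[0] = W
Query 2: R[0] = Y
Query 3: F[3] = R

Answer: W Y R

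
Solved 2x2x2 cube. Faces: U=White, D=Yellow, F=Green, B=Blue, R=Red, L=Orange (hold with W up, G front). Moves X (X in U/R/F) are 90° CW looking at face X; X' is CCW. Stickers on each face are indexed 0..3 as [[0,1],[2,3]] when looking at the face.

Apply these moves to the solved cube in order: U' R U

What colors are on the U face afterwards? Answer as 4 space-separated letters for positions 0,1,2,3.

Answer: W W G O

Derivation:
After move 1 (U'): U=WWWW F=OOGG R=GGRR B=RRBB L=BBOO
After move 2 (R): R=RGRG U=WOWG F=OYGY D=YBYR B=WRWB
After move 3 (U): U=WWGO F=RGGY R=WRRG B=BBWB L=OYOO
Query: U face = WWGO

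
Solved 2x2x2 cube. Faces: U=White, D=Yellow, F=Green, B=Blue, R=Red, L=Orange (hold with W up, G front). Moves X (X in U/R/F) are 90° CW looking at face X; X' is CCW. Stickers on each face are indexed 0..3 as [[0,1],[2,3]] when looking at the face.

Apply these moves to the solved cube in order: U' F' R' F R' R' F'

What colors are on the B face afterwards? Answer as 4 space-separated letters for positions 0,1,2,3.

After move 1 (U'): U=WWWW F=OOGG R=GGRR B=RRBB L=BBOO
After move 2 (F'): F=OGOG U=WWGR R=YGYR D=BOYY L=BWOW
After move 3 (R'): R=GRYY U=WBGR F=OWOR D=BGYG B=YROB
After move 4 (F): F=OORW U=WBWW R=GRRY D=YGYG L=BBOG
After move 5 (R'): R=RYGR U=WOWY F=OBRW D=YOYW B=GRGB
After move 6 (R'): R=YRRG U=WGWG F=OORY D=YBYW B=WROB
After move 7 (F'): F=OYOR U=WGYR R=BRYG D=BGYW L=BGOW
Query: B face = WROB

Answer: W R O B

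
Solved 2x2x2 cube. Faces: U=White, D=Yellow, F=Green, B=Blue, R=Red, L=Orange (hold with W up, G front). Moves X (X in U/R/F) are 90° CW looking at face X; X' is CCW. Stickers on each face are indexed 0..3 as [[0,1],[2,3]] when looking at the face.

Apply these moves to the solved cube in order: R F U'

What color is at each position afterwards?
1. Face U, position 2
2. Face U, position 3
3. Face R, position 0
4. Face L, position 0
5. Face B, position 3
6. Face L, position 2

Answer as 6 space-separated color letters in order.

Answer: W O G W B O

Derivation:
After move 1 (R): R=RRRR U=WGWG F=GYGY D=YBYB B=WBWB
After move 2 (F): F=GGYY U=WGOO R=WRGR D=RRYB L=OYOB
After move 3 (U'): U=GOWO F=OYYY R=GGGR B=WRWB L=WBOB
Query 1: U[2] = W
Query 2: U[3] = O
Query 3: R[0] = G
Query 4: L[0] = W
Query 5: B[3] = B
Query 6: L[2] = O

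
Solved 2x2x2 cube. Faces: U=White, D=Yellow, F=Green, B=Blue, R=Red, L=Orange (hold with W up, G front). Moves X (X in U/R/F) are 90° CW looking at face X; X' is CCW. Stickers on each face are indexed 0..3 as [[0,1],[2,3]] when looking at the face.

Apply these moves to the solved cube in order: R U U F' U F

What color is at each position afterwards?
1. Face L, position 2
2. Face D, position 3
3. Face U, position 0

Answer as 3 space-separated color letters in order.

Answer: O B O

Derivation:
After move 1 (R): R=RRRR U=WGWG F=GYGY D=YBYB B=WBWB
After move 2 (U): U=WWGG F=RRGY R=WBRR B=OOWB L=GYOO
After move 3 (U): U=GWGW F=WBGY R=OORR B=GYWB L=RROO
After move 4 (F'): F=BYWG U=GWOR R=BOYR D=ROYB L=RWOG
After move 5 (U): U=OGRW F=BOWG R=GYYR B=RWWB L=BYOG
After move 6 (F): F=WBGO U=OGGY R=RYWR D=YGYB L=BROO
Query 1: L[2] = O
Query 2: D[3] = B
Query 3: U[0] = O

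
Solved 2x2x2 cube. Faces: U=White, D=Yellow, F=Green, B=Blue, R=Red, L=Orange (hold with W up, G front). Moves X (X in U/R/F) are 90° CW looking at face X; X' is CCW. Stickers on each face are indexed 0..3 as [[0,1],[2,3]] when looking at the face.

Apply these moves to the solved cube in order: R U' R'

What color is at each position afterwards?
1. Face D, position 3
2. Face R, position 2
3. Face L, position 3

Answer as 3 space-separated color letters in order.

Answer: Y G O

Derivation:
After move 1 (R): R=RRRR U=WGWG F=GYGY D=YBYB B=WBWB
After move 2 (U'): U=GGWW F=OOGY R=GYRR B=RRWB L=WBOO
After move 3 (R'): R=YRGR U=GWWR F=OGGW D=YOYY B=BRBB
Query 1: D[3] = Y
Query 2: R[2] = G
Query 3: L[3] = O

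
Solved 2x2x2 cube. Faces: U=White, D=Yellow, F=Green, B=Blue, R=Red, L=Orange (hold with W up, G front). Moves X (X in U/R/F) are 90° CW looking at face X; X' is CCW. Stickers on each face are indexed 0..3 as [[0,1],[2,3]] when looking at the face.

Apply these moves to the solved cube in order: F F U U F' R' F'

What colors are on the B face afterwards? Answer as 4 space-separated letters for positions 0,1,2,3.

Answer: Y G R B

Derivation:
After move 1 (F): F=GGGG U=WWOO R=WRWR D=RRYY L=OYOY
After move 2 (F): F=GGGG U=WWYY R=OROR D=WWYY L=OROR
After move 3 (U): U=YWYW F=ORGG R=BBOR B=ORBB L=GGOR
After move 4 (U): U=YYWW F=BBGG R=OROR B=GGBB L=OROR
After move 5 (F'): F=BGBG U=YYOO R=WRWR D=RRYY L=OWOW
After move 6 (R'): R=RRWW U=YBOG F=BYBO D=RGYG B=YGRB
After move 7 (F'): F=YOBB U=YBRW R=GRRW D=WWYG L=OGOO
Query: B face = YGRB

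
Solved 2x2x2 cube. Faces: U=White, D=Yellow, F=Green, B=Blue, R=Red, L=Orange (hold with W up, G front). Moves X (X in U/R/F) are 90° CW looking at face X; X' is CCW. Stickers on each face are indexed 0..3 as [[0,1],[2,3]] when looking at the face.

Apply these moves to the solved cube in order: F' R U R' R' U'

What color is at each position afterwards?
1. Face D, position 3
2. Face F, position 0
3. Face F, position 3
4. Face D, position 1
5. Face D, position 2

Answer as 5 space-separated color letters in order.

After move 1 (F'): F=GGGG U=WWRR R=YRYR D=OOYY L=OWOW
After move 2 (R): R=YYRR U=WGRG F=GOGY D=OBYB B=RBWB
After move 3 (U): U=RWGG F=YYGY R=RBRR B=OWWB L=GOOW
After move 4 (R'): R=BRRR U=RWGO F=YWGG D=OYYY B=BWBB
After move 5 (R'): R=RRBR U=RBGB F=YWGO D=OWYG B=YWYB
After move 6 (U'): U=BBRG F=GOGO R=YWBR B=RRYB L=YWOW
Query 1: D[3] = G
Query 2: F[0] = G
Query 3: F[3] = O
Query 4: D[1] = W
Query 5: D[2] = Y

Answer: G G O W Y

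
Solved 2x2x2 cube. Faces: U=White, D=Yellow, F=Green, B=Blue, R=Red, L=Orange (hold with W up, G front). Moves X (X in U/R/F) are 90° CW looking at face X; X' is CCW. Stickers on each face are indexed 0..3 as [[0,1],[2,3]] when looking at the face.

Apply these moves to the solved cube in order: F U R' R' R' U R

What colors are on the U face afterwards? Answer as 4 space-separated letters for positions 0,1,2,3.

After move 1 (F): F=GGGG U=WWOO R=WRWR D=RRYY L=OYOY
After move 2 (U): U=OWOW F=WRGG R=BBWR B=OYBB L=GGOY
After move 3 (R'): R=BRBW U=OBOO F=WWGW D=RRYG B=YYRB
After move 4 (R'): R=RWBB U=OROY F=WBGO D=RWYW B=GYRB
After move 5 (R'): R=WBRB U=OROG F=WRGY D=RBYO B=WYWB
After move 6 (U): U=OOGR F=WBGY R=WYRB B=GGWB L=WROY
After move 7 (R): R=RWBY U=OBGY F=WBGO D=RWYG B=RGOB
Query: U face = OBGY

Answer: O B G Y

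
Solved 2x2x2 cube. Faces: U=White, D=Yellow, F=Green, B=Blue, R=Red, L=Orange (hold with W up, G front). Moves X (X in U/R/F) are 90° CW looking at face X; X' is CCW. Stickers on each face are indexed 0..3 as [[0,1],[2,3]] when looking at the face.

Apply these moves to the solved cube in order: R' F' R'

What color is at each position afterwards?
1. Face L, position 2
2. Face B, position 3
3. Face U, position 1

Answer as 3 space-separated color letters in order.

After move 1 (R'): R=RRRR U=WBWB F=GWGW D=YGYG B=YBYB
After move 2 (F'): F=WWGG U=WBRR R=GRYR D=OOYG L=OBOW
After move 3 (R'): R=RRGY U=WYRY F=WBGR D=OWYG B=GBOB
Query 1: L[2] = O
Query 2: B[3] = B
Query 3: U[1] = Y

Answer: O B Y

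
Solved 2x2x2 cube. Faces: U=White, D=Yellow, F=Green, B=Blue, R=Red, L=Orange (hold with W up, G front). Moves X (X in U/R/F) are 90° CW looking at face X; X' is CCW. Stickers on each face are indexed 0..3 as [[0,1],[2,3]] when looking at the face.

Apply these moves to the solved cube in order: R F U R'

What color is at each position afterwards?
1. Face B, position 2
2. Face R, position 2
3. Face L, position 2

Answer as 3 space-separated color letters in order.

Answer: R W O

Derivation:
After move 1 (R): R=RRRR U=WGWG F=GYGY D=YBYB B=WBWB
After move 2 (F): F=GGYY U=WGOO R=WRGR D=RRYB L=OYOB
After move 3 (U): U=OWOG F=WRYY R=WBGR B=OYWB L=GGOB
After move 4 (R'): R=BRWG U=OWOO F=WWYG D=RRYY B=BYRB
Query 1: B[2] = R
Query 2: R[2] = W
Query 3: L[2] = O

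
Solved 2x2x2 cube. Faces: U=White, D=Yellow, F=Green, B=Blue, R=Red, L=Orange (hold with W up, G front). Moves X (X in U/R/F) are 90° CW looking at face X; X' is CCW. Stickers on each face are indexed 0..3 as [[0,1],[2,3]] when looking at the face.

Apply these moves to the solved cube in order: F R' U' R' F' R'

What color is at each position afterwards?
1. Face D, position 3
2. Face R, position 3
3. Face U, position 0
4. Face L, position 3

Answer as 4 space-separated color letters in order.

Answer: G R B W

Derivation:
After move 1 (F): F=GGGG U=WWOO R=WRWR D=RRYY L=OYOY
After move 2 (R'): R=RRWW U=WBOB F=GWGO D=RGYG B=YBRB
After move 3 (U'): U=BBWO F=OYGO R=GWWW B=RRRB L=YBOY
After move 4 (R'): R=WWGW U=BRWR F=OBGO D=RYYO B=GRGB
After move 5 (F'): F=BOOG U=BRWG R=YWRW D=BYYO L=YROW
After move 6 (R'): R=WWYR U=BGWG F=BROG D=BOYG B=ORYB
Query 1: D[3] = G
Query 2: R[3] = R
Query 3: U[0] = B
Query 4: L[3] = W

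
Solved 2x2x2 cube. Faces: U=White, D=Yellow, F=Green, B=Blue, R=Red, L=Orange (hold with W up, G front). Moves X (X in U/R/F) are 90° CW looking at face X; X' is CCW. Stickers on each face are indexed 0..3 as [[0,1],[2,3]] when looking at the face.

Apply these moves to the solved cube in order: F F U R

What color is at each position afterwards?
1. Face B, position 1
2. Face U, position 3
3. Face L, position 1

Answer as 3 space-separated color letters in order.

Answer: R G G

Derivation:
After move 1 (F): F=GGGG U=WWOO R=WRWR D=RRYY L=OYOY
After move 2 (F): F=GGGG U=WWYY R=OROR D=WWYY L=OROR
After move 3 (U): U=YWYW F=ORGG R=BBOR B=ORBB L=GGOR
After move 4 (R): R=OBRB U=YRYG F=OWGY D=WBYO B=WRWB
Query 1: B[1] = R
Query 2: U[3] = G
Query 3: L[1] = G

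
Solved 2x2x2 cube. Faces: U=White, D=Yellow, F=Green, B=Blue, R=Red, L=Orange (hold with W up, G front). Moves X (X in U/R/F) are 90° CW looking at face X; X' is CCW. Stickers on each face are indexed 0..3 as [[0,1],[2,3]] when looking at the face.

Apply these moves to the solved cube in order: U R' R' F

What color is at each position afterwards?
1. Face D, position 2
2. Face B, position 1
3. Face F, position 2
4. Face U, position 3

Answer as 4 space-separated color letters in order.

After move 1 (U): U=WWWW F=RRGG R=BBRR B=OOBB L=GGOO
After move 2 (R'): R=BRBR U=WBWO F=RWGW D=YRYG B=YOYB
After move 3 (R'): R=RRBB U=WYWY F=RBGO D=YWYW B=GORB
After move 4 (F): F=GROB U=WYOG R=WRYB D=BRYW L=GYOW
Query 1: D[2] = Y
Query 2: B[1] = O
Query 3: F[2] = O
Query 4: U[3] = G

Answer: Y O O G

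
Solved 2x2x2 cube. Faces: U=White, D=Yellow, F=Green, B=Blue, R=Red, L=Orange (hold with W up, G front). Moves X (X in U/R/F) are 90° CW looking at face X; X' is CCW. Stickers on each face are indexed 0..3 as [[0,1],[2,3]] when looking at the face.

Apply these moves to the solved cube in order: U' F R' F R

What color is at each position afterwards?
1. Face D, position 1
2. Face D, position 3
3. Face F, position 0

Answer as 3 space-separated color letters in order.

After move 1 (U'): U=WWWW F=OOGG R=GGRR B=RRBB L=BBOO
After move 2 (F): F=GOGO U=WWOB R=WGWR D=RGYY L=BYOY
After move 3 (R'): R=GRWW U=WBOR F=GWGB D=ROYO B=YRGB
After move 4 (F): F=GGBW U=WBYY R=ORRW D=WGYO L=BROO
After move 5 (R): R=ROWR U=WGYW F=GGBO D=WGYY B=YRBB
Query 1: D[1] = G
Query 2: D[3] = Y
Query 3: F[0] = G

Answer: G Y G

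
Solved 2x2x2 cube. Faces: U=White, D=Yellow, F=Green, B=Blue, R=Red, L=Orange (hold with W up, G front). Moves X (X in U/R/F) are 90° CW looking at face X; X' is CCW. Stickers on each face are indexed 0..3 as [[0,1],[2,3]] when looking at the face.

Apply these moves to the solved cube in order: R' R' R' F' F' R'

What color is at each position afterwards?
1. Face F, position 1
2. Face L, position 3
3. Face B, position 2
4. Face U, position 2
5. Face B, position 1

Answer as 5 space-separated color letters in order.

Answer: G R W B B

Derivation:
After move 1 (R'): R=RRRR U=WBWB F=GWGW D=YGYG B=YBYB
After move 2 (R'): R=RRRR U=WYWY F=GBGB D=YWYW B=GBGB
After move 3 (R'): R=RRRR U=WGWG F=GYGY D=YBYB B=WBWB
After move 4 (F'): F=YYGG U=WGRR R=BRYR D=OOYB L=OGOW
After move 5 (F'): F=YGYG U=WGBY R=OROR D=GWYB L=OROR
After move 6 (R'): R=RROO U=WWBW F=YGYY D=GGYG B=BBWB
Query 1: F[1] = G
Query 2: L[3] = R
Query 3: B[2] = W
Query 4: U[2] = B
Query 5: B[1] = B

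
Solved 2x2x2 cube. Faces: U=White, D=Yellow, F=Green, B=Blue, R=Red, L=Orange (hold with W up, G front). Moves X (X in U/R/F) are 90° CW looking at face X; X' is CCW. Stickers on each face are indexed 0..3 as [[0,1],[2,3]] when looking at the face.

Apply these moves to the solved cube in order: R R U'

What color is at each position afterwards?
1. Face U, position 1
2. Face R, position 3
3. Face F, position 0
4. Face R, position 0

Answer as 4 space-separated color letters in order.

After move 1 (R): R=RRRR U=WGWG F=GYGY D=YBYB B=WBWB
After move 2 (R): R=RRRR U=WYWY F=GBGB D=YWYW B=GBGB
After move 3 (U'): U=YYWW F=OOGB R=GBRR B=RRGB L=GBOO
Query 1: U[1] = Y
Query 2: R[3] = R
Query 3: F[0] = O
Query 4: R[0] = G

Answer: Y R O G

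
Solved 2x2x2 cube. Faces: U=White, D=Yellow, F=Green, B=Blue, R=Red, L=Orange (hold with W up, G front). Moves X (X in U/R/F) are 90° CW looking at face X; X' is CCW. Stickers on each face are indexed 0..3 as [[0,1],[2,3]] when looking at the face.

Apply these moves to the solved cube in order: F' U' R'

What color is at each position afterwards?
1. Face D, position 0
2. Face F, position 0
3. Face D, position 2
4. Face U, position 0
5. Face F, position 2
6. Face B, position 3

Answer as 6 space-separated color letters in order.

Answer: O O Y W G B

Derivation:
After move 1 (F'): F=GGGG U=WWRR R=YRYR D=OOYY L=OWOW
After move 2 (U'): U=WRWR F=OWGG R=GGYR B=YRBB L=BBOW
After move 3 (R'): R=GRGY U=WBWY F=ORGR D=OWYG B=YROB
Query 1: D[0] = O
Query 2: F[0] = O
Query 3: D[2] = Y
Query 4: U[0] = W
Query 5: F[2] = G
Query 6: B[3] = B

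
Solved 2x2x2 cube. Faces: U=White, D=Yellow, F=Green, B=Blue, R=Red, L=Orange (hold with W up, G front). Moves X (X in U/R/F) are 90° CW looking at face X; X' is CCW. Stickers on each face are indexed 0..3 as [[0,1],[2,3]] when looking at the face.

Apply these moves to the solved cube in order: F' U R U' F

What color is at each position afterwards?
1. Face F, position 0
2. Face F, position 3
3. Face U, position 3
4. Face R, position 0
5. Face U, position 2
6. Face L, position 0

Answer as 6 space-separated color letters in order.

After move 1 (F'): F=GGGG U=WWRR R=YRYR D=OOYY L=OWOW
After move 2 (U): U=RWRW F=YRGG R=BBYR B=OWBB L=GGOW
After move 3 (R): R=YBRB U=RRRG F=YOGY D=OBYO B=WWWB
After move 4 (U'): U=RGRR F=GGGY R=YORB B=YBWB L=WWOW
After move 5 (F): F=GGYG U=RGWW R=RORB D=RYYO L=WOOB
Query 1: F[0] = G
Query 2: F[3] = G
Query 3: U[3] = W
Query 4: R[0] = R
Query 5: U[2] = W
Query 6: L[0] = W

Answer: G G W R W W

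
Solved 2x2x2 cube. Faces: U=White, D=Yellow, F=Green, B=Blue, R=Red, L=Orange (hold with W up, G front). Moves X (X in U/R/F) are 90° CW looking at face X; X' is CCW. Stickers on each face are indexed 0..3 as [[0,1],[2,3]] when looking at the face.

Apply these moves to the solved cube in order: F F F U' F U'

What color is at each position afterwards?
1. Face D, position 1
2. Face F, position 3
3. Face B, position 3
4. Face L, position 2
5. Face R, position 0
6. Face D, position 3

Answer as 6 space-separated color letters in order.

After move 1 (F): F=GGGG U=WWOO R=WRWR D=RRYY L=OYOY
After move 2 (F): F=GGGG U=WWYY R=OROR D=WWYY L=OROR
After move 3 (F): F=GGGG U=WWRR R=YRYR D=OOYY L=OWOW
After move 4 (U'): U=WRWR F=OWGG R=GGYR B=YRBB L=BBOW
After move 5 (F): F=GOGW U=WRWB R=WGRR D=YGYY L=BOOO
After move 6 (U'): U=RBWW F=BOGW R=GORR B=WGBB L=YROO
Query 1: D[1] = G
Query 2: F[3] = W
Query 3: B[3] = B
Query 4: L[2] = O
Query 5: R[0] = G
Query 6: D[3] = Y

Answer: G W B O G Y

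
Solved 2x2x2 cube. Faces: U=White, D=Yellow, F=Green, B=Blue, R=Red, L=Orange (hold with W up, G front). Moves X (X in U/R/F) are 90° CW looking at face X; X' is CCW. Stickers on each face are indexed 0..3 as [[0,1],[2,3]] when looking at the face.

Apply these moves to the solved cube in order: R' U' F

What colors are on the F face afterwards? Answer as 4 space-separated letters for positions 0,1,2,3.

After move 1 (R'): R=RRRR U=WBWB F=GWGW D=YGYG B=YBYB
After move 2 (U'): U=BBWW F=OOGW R=GWRR B=RRYB L=YBOO
After move 3 (F): F=GOWO U=BBOB R=WWWR D=RGYG L=YYOG
Query: F face = GOWO

Answer: G O W O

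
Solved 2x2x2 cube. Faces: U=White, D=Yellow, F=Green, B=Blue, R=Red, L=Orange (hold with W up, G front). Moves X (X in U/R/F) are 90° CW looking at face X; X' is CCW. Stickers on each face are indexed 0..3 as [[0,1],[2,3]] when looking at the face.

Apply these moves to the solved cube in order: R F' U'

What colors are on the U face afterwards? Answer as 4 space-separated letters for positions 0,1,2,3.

After move 1 (R): R=RRRR U=WGWG F=GYGY D=YBYB B=WBWB
After move 2 (F'): F=YYGG U=WGRR R=BRYR D=OOYB L=OGOW
After move 3 (U'): U=GRWR F=OGGG R=YYYR B=BRWB L=WBOW
Query: U face = GRWR

Answer: G R W R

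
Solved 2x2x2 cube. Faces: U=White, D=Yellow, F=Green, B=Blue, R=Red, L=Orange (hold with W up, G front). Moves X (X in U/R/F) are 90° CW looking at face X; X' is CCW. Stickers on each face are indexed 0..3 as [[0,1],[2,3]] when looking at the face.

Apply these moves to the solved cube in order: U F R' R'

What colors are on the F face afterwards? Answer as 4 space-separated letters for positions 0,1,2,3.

After move 1 (U): U=WWWW F=RRGG R=BBRR B=OOBB L=GGOO
After move 2 (F): F=GRGR U=WWOG R=WBWR D=RBYY L=GYOY
After move 3 (R'): R=BRWW U=WBOO F=GWGG D=RRYR B=YOBB
After move 4 (R'): R=RWBW U=WBOY F=GBGO D=RWYG B=RORB
Query: F face = GBGO

Answer: G B G O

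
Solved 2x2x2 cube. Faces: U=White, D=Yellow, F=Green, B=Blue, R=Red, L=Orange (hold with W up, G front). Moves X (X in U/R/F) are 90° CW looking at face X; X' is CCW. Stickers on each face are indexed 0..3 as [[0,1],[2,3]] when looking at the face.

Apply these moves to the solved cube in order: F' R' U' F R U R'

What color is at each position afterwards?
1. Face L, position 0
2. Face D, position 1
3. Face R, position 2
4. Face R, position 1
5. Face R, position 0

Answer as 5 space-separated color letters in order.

After move 1 (F'): F=GGGG U=WWRR R=YRYR D=OOYY L=OWOW
After move 2 (R'): R=RRYY U=WBRB F=GWGR D=OGYG B=YBOB
After move 3 (U'): U=BBWR F=OWGR R=GWYY B=RROB L=YBOW
After move 4 (F): F=GORW U=BBWB R=WWRY D=YGYG L=YOOG
After move 5 (R): R=RWYW U=BOWW F=GGRG D=YOYR B=BRBB
After move 6 (U): U=WBWO F=RWRG R=BRYW B=YOBB L=GGOG
After move 7 (R'): R=RWBY U=WBWY F=RBRO D=YWYG B=ROOB
Query 1: L[0] = G
Query 2: D[1] = W
Query 3: R[2] = B
Query 4: R[1] = W
Query 5: R[0] = R

Answer: G W B W R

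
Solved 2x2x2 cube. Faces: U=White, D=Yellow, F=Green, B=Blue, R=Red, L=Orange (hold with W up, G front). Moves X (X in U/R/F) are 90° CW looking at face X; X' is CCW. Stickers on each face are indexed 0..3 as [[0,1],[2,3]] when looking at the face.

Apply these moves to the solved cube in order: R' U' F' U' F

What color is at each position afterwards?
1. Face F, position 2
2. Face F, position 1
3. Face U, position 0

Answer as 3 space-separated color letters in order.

After move 1 (R'): R=RRRR U=WBWB F=GWGW D=YGYG B=YBYB
After move 2 (U'): U=BBWW F=OOGW R=GWRR B=RRYB L=YBOO
After move 3 (F'): F=OWOG U=BBGR R=GWYR D=BOYG L=YWOW
After move 4 (U'): U=BRBG F=YWOG R=OWYR B=GWYB L=RROW
After move 5 (F): F=OYGW U=BRWR R=BWGR D=YOYG L=RBOO
Query 1: F[2] = G
Query 2: F[1] = Y
Query 3: U[0] = B

Answer: G Y B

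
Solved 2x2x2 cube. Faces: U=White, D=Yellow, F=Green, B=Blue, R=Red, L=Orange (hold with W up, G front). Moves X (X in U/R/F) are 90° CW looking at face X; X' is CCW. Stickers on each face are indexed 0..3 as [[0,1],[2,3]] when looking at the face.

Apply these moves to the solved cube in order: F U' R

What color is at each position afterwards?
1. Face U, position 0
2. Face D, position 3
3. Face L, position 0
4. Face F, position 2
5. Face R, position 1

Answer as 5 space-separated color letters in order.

After move 1 (F): F=GGGG U=WWOO R=WRWR D=RRYY L=OYOY
After move 2 (U'): U=WOWO F=OYGG R=GGWR B=WRBB L=BBOY
After move 3 (R): R=WGRG U=WYWG F=ORGY D=RBYW B=OROB
Query 1: U[0] = W
Query 2: D[3] = W
Query 3: L[0] = B
Query 4: F[2] = G
Query 5: R[1] = G

Answer: W W B G G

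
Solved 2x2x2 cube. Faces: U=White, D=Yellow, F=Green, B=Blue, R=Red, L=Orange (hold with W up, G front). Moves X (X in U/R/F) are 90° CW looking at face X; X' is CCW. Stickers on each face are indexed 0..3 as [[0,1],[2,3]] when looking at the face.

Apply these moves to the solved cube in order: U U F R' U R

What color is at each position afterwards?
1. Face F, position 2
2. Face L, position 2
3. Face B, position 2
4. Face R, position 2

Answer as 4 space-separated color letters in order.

Answer: G O W W

Derivation:
After move 1 (U): U=WWWW F=RRGG R=BBRR B=OOBB L=GGOO
After move 2 (U): U=WWWW F=BBGG R=OORR B=GGBB L=RROO
After move 3 (F): F=GBGB U=WWOR R=WOWR D=ROYY L=RYOY
After move 4 (R'): R=ORWW U=WBOG F=GWGR D=RBYB B=YGOB
After move 5 (U): U=OWGB F=ORGR R=YGWW B=RYOB L=GWOY
After move 6 (R): R=WYWG U=ORGR F=OBGB D=ROYR B=BYWB
Query 1: F[2] = G
Query 2: L[2] = O
Query 3: B[2] = W
Query 4: R[2] = W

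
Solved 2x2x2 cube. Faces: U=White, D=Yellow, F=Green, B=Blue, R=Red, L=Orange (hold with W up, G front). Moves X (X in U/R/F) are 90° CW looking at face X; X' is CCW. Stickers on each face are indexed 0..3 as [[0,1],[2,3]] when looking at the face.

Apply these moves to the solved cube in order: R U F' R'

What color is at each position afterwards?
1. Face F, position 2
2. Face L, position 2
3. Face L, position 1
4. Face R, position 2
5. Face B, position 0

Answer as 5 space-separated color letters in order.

Answer: R O G B B

Derivation:
After move 1 (R): R=RRRR U=WGWG F=GYGY D=YBYB B=WBWB
After move 2 (U): U=WWGG F=RRGY R=WBRR B=OOWB L=GYOO
After move 3 (F'): F=RYRG U=WWWR R=BBYR D=YOYB L=GGOG
After move 4 (R'): R=BRBY U=WWWO F=RWRR D=YYYG B=BOOB
Query 1: F[2] = R
Query 2: L[2] = O
Query 3: L[1] = G
Query 4: R[2] = B
Query 5: B[0] = B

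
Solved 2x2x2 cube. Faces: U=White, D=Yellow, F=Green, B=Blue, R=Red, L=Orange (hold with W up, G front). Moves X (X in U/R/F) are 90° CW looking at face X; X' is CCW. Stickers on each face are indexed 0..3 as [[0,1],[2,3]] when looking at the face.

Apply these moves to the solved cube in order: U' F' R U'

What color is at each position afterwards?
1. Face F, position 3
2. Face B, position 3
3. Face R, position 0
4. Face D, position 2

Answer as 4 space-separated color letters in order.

After move 1 (U'): U=WWWW F=OOGG R=GGRR B=RRBB L=BBOO
After move 2 (F'): F=OGOG U=WWGR R=YGYR D=BOYY L=BWOW
After move 3 (R): R=YYRG U=WGGG F=OOOY D=BBYR B=RRWB
After move 4 (U'): U=GGWG F=BWOY R=OORG B=YYWB L=RROW
Query 1: F[3] = Y
Query 2: B[3] = B
Query 3: R[0] = O
Query 4: D[2] = Y

Answer: Y B O Y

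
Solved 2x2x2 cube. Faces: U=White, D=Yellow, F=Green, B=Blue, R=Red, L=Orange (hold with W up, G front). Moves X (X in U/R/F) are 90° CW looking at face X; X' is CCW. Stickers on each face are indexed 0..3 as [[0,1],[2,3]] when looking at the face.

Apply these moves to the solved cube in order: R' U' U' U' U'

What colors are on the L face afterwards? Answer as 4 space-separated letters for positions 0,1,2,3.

Answer: O O O O

Derivation:
After move 1 (R'): R=RRRR U=WBWB F=GWGW D=YGYG B=YBYB
After move 2 (U'): U=BBWW F=OOGW R=GWRR B=RRYB L=YBOO
After move 3 (U'): U=BWBW F=YBGW R=OORR B=GWYB L=RROO
After move 4 (U'): U=WWBB F=RRGW R=YBRR B=OOYB L=GWOO
After move 5 (U'): U=WBWB F=GWGW R=RRRR B=YBYB L=OOOO
Query: L face = OOOO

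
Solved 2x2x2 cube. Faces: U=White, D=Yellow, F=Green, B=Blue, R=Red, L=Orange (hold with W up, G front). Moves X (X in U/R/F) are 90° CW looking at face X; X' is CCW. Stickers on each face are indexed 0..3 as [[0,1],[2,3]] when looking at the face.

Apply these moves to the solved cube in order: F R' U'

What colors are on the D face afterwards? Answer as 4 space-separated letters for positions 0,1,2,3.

Answer: R G Y G

Derivation:
After move 1 (F): F=GGGG U=WWOO R=WRWR D=RRYY L=OYOY
After move 2 (R'): R=RRWW U=WBOB F=GWGO D=RGYG B=YBRB
After move 3 (U'): U=BBWO F=OYGO R=GWWW B=RRRB L=YBOY
Query: D face = RGYG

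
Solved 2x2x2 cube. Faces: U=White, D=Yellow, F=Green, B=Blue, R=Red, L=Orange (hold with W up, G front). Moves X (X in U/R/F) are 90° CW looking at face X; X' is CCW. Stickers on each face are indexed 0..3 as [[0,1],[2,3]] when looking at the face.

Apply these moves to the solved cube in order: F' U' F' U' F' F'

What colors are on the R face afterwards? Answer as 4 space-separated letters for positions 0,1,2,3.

After move 1 (F'): F=GGGG U=WWRR R=YRYR D=OOYY L=OWOW
After move 2 (U'): U=WRWR F=OWGG R=GGYR B=YRBB L=BBOW
After move 3 (F'): F=WGOG U=WRGY R=OGOR D=BWYY L=BROW
After move 4 (U'): U=RYWG F=BROG R=WGOR B=OGBB L=YROW
After move 5 (F'): F=RGBO U=RYWO R=WGBR D=RWYY L=YGOW
After move 6 (F'): F=GORB U=RYWB R=WGRR D=GWYY L=YOOW
Query: R face = WGRR

Answer: W G R R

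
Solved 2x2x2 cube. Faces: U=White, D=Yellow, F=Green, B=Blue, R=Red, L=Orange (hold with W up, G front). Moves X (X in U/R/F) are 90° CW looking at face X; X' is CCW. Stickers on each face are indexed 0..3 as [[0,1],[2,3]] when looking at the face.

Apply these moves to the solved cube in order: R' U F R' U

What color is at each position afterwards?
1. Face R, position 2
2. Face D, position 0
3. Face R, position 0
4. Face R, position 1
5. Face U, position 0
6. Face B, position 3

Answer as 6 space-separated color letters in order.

Answer: B R G O O B

Derivation:
After move 1 (R'): R=RRRR U=WBWB F=GWGW D=YGYG B=YBYB
After move 2 (U): U=WWBB F=RRGW R=YBRR B=OOYB L=GWOO
After move 3 (F): F=GRWR U=WWOW R=BBBR D=RYYG L=GYOG
After move 4 (R'): R=BRBB U=WYOO F=GWWW D=RRYR B=GOYB
After move 5 (U): U=OWOY F=BRWW R=GOBB B=GYYB L=GWOG
Query 1: R[2] = B
Query 2: D[0] = R
Query 3: R[0] = G
Query 4: R[1] = O
Query 5: U[0] = O
Query 6: B[3] = B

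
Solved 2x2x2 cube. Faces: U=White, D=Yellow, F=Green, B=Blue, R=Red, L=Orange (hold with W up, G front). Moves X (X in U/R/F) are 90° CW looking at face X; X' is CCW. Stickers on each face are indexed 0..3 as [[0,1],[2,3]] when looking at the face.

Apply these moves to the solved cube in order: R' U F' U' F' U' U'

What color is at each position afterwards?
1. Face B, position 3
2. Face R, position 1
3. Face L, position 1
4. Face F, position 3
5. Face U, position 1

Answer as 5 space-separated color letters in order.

Answer: B Y W R R

Derivation:
After move 1 (R'): R=RRRR U=WBWB F=GWGW D=YGYG B=YBYB
After move 2 (U): U=WWBB F=RRGW R=YBRR B=OOYB L=GWOO
After move 3 (F'): F=RWRG U=WWYR R=GBYR D=WOYG L=GBOB
After move 4 (U'): U=WRWY F=GBRG R=RWYR B=GBYB L=OOOB
After move 5 (F'): F=BGGR U=WRRY R=OWWR D=OBYG L=OYOW
After move 6 (U'): U=RYWR F=OYGR R=BGWR B=OWYB L=GBOW
After move 7 (U'): U=YRRW F=GBGR R=OYWR B=BGYB L=OWOW
Query 1: B[3] = B
Query 2: R[1] = Y
Query 3: L[1] = W
Query 4: F[3] = R
Query 5: U[1] = R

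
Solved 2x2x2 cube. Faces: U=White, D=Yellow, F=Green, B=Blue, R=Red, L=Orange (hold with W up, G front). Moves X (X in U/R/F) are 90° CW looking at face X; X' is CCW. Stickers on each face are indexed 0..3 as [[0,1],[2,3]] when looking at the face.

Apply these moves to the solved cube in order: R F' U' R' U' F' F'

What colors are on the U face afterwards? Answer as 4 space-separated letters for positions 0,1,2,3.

Answer: W B G O

Derivation:
After move 1 (R): R=RRRR U=WGWG F=GYGY D=YBYB B=WBWB
After move 2 (F'): F=YYGG U=WGRR R=BRYR D=OOYB L=OGOW
After move 3 (U'): U=GRWR F=OGGG R=YYYR B=BRWB L=WBOW
After move 4 (R'): R=YRYY U=GWWB F=ORGR D=OGYG B=BROB
After move 5 (U'): U=WBGW F=WBGR R=ORYY B=YROB L=BROW
After move 6 (F'): F=BRWG U=WBOY R=GROY D=RWYG L=BWOG
After move 7 (F'): F=RGBW U=WBGO R=WRRY D=WGYG L=BYOO
Query: U face = WBGO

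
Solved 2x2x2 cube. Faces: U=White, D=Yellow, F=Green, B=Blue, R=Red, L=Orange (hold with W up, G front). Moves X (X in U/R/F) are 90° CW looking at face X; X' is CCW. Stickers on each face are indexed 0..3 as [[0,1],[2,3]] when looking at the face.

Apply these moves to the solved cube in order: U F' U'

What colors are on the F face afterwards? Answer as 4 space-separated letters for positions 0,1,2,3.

After move 1 (U): U=WWWW F=RRGG R=BBRR B=OOBB L=GGOO
After move 2 (F'): F=RGRG U=WWBR R=YBYR D=GOYY L=GWOW
After move 3 (U'): U=WRWB F=GWRG R=RGYR B=YBBB L=OOOW
Query: F face = GWRG

Answer: G W R G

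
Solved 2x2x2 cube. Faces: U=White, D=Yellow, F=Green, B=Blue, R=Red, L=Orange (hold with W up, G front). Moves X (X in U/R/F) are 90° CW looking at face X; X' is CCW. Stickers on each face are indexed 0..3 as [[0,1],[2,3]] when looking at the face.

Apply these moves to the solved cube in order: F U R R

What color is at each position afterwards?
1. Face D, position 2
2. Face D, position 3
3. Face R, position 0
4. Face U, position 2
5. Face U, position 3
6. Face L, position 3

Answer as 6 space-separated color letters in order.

Answer: Y W R O Y Y

Derivation:
After move 1 (F): F=GGGG U=WWOO R=WRWR D=RRYY L=OYOY
After move 2 (U): U=OWOW F=WRGG R=BBWR B=OYBB L=GGOY
After move 3 (R): R=WBRB U=OROG F=WRGY D=RBYO B=WYWB
After move 4 (R): R=RWBB U=OROY F=WBGO D=RWYW B=GYRB
Query 1: D[2] = Y
Query 2: D[3] = W
Query 3: R[0] = R
Query 4: U[2] = O
Query 5: U[3] = Y
Query 6: L[3] = Y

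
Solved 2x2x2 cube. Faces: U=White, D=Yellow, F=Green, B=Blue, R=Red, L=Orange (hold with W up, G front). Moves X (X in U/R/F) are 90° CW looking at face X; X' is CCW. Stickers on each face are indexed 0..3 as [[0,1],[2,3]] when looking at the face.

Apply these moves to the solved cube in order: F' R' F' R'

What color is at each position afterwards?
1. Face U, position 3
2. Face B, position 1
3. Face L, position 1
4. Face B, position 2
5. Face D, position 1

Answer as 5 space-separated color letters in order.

Answer: Y B B W R

Derivation:
After move 1 (F'): F=GGGG U=WWRR R=YRYR D=OOYY L=OWOW
After move 2 (R'): R=RRYY U=WBRB F=GWGR D=OGYG B=YBOB
After move 3 (F'): F=WRGG U=WBRY R=GROY D=WWYG L=OBOR
After move 4 (R'): R=RYGO U=WORY F=WBGY D=WRYG B=GBWB
Query 1: U[3] = Y
Query 2: B[1] = B
Query 3: L[1] = B
Query 4: B[2] = W
Query 5: D[1] = R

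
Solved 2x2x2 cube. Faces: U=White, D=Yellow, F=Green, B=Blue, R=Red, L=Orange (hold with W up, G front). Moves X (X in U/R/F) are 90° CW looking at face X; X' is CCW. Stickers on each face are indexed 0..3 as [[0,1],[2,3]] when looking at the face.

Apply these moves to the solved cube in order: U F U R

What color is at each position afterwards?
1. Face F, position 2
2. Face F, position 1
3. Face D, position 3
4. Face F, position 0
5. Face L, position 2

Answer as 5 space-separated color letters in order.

Answer: G B G W O

Derivation:
After move 1 (U): U=WWWW F=RRGG R=BBRR B=OOBB L=GGOO
After move 2 (F): F=GRGR U=WWOG R=WBWR D=RBYY L=GYOY
After move 3 (U): U=OWGW F=WBGR R=OOWR B=GYBB L=GROY
After move 4 (R): R=WORO U=OBGR F=WBGY D=RBYG B=WYWB
Query 1: F[2] = G
Query 2: F[1] = B
Query 3: D[3] = G
Query 4: F[0] = W
Query 5: L[2] = O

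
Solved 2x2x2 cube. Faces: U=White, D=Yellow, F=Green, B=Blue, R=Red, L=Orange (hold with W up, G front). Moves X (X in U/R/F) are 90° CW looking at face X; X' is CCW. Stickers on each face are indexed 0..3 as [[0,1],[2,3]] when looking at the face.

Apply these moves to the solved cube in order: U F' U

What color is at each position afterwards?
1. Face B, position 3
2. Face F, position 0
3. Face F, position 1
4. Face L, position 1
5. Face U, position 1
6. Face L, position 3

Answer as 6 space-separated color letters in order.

Answer: B Y B G W W

Derivation:
After move 1 (U): U=WWWW F=RRGG R=BBRR B=OOBB L=GGOO
After move 2 (F'): F=RGRG U=WWBR R=YBYR D=GOYY L=GWOW
After move 3 (U): U=BWRW F=YBRG R=OOYR B=GWBB L=RGOW
Query 1: B[3] = B
Query 2: F[0] = Y
Query 3: F[1] = B
Query 4: L[1] = G
Query 5: U[1] = W
Query 6: L[3] = W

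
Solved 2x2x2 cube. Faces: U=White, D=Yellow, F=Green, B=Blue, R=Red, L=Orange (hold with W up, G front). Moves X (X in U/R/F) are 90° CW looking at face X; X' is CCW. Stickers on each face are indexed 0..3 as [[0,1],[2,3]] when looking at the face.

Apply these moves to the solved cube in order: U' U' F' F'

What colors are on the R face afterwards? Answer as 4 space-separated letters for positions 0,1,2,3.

Answer: O O R R

Derivation:
After move 1 (U'): U=WWWW F=OOGG R=GGRR B=RRBB L=BBOO
After move 2 (U'): U=WWWW F=BBGG R=OORR B=GGBB L=RROO
After move 3 (F'): F=BGBG U=WWOR R=YOYR D=ROYY L=RWOW
After move 4 (F'): F=GGBB U=WWYY R=OORR D=WWYY L=RROO
Query: R face = OORR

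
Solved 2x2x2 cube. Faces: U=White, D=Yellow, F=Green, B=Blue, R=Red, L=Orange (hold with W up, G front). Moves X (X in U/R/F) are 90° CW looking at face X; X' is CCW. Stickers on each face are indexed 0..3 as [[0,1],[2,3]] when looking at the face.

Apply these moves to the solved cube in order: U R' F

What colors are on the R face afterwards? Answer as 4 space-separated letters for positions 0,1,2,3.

Answer: W R O R

Derivation:
After move 1 (U): U=WWWW F=RRGG R=BBRR B=OOBB L=GGOO
After move 2 (R'): R=BRBR U=WBWO F=RWGW D=YRYG B=YOYB
After move 3 (F): F=GRWW U=WBOG R=WROR D=BBYG L=GYOR
Query: R face = WROR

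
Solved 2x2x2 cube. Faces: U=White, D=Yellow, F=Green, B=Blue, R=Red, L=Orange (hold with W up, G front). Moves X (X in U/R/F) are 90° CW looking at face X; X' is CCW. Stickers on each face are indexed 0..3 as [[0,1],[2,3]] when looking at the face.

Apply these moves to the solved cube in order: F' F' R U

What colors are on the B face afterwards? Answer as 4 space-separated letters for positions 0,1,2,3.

Answer: O R W B

Derivation:
After move 1 (F'): F=GGGG U=WWRR R=YRYR D=OOYY L=OWOW
After move 2 (F'): F=GGGG U=WWYY R=OROR D=WWYY L=OROR
After move 3 (R): R=OORR U=WGYG F=GWGY D=WBYB B=YBWB
After move 4 (U): U=YWGG F=OOGY R=YBRR B=ORWB L=GWOR
Query: B face = ORWB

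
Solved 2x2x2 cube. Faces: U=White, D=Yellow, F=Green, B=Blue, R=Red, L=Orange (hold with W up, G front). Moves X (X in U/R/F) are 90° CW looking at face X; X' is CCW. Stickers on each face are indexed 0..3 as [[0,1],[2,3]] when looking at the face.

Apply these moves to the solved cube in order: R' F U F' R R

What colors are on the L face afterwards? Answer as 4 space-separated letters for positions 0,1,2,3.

After move 1 (R'): R=RRRR U=WBWB F=GWGW D=YGYG B=YBYB
After move 2 (F): F=GGWW U=WBOO R=WRBR D=RRYG L=OYOG
After move 3 (U): U=OWOB F=WRWW R=YBBR B=OYYB L=GGOG
After move 4 (F'): F=RWWW U=OWYB R=RBRR D=GGYG L=GBOO
After move 5 (R): R=RRRB U=OWYW F=RGWG D=GYYO B=BYWB
After move 6 (R): R=RRBR U=OGYG F=RYWO D=GWYB B=WYWB
Query: L face = GBOO

Answer: G B O O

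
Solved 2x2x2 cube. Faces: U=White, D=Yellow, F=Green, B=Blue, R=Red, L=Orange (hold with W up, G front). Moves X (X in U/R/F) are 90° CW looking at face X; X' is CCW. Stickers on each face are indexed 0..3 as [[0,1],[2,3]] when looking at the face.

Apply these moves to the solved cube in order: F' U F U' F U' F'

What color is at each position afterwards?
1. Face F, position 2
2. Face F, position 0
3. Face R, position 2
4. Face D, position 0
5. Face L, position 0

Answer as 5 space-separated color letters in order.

After move 1 (F'): F=GGGG U=WWRR R=YRYR D=OOYY L=OWOW
After move 2 (U): U=RWRW F=YRGG R=BBYR B=OWBB L=GGOW
After move 3 (F): F=GYGR U=RWWG R=RBWR D=YBYY L=GOOO
After move 4 (U'): U=WGRW F=GOGR R=GYWR B=RBBB L=OWOO
After move 5 (F): F=GGRO U=WGOW R=RYWR D=WGYY L=OYOB
After move 6 (U'): U=GWWO F=OYRO R=GGWR B=RYBB L=RBOB
After move 7 (F'): F=YOOR U=GWGW R=GGWR D=BBYY L=ROOW
Query 1: F[2] = O
Query 2: F[0] = Y
Query 3: R[2] = W
Query 4: D[0] = B
Query 5: L[0] = R

Answer: O Y W B R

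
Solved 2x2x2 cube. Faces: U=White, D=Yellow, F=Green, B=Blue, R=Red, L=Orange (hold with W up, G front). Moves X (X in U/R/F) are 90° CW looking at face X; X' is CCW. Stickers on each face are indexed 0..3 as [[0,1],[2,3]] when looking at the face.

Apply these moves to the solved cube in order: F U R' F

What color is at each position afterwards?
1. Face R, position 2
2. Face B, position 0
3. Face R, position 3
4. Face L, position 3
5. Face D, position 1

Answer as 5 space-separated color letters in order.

After move 1 (F): F=GGGG U=WWOO R=WRWR D=RRYY L=OYOY
After move 2 (U): U=OWOW F=WRGG R=BBWR B=OYBB L=GGOY
After move 3 (R'): R=BRBW U=OBOO F=WWGW D=RRYG B=YYRB
After move 4 (F): F=GWWW U=OBYG R=OROW D=BBYG L=GROR
Query 1: R[2] = O
Query 2: B[0] = Y
Query 3: R[3] = W
Query 4: L[3] = R
Query 5: D[1] = B

Answer: O Y W R B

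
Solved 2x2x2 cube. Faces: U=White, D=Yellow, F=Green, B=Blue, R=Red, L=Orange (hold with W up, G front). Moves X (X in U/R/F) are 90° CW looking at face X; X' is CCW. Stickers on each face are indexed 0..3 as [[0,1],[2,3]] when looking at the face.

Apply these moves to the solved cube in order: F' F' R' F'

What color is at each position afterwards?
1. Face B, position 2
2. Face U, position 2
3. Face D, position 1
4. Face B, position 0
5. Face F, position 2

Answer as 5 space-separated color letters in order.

Answer: W R R Y G

Derivation:
After move 1 (F'): F=GGGG U=WWRR R=YRYR D=OOYY L=OWOW
After move 2 (F'): F=GGGG U=WWYY R=OROR D=WWYY L=OROR
After move 3 (R'): R=RROO U=WBYB F=GWGY D=WGYG B=YBWB
After move 4 (F'): F=WYGG U=WBRO R=GRWO D=RRYG L=OBOY
Query 1: B[2] = W
Query 2: U[2] = R
Query 3: D[1] = R
Query 4: B[0] = Y
Query 5: F[2] = G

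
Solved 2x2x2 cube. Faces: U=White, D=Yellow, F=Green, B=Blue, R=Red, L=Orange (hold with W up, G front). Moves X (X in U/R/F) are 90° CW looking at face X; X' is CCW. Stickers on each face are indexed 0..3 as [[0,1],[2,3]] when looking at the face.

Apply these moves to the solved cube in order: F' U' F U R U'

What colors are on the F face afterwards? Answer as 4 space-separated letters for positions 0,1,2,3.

After move 1 (F'): F=GGGG U=WWRR R=YRYR D=OOYY L=OWOW
After move 2 (U'): U=WRWR F=OWGG R=GGYR B=YRBB L=BBOW
After move 3 (F): F=GOGW U=WRWB R=WGRR D=YGYY L=BOOO
After move 4 (U): U=WWBR F=WGGW R=YRRR B=BOBB L=GOOO
After move 5 (R): R=RYRR U=WGBW F=WGGY D=YBYB B=ROWB
After move 6 (U'): U=GWWB F=GOGY R=WGRR B=RYWB L=ROOO
Query: F face = GOGY

Answer: G O G Y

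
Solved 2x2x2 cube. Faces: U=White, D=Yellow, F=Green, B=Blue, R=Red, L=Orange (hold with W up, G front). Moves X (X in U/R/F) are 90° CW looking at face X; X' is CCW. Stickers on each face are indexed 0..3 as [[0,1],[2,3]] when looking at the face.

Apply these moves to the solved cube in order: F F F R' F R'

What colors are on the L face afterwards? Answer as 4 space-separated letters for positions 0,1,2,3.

After move 1 (F): F=GGGG U=WWOO R=WRWR D=RRYY L=OYOY
After move 2 (F): F=GGGG U=WWYY R=OROR D=WWYY L=OROR
After move 3 (F): F=GGGG U=WWRR R=YRYR D=OOYY L=OWOW
After move 4 (R'): R=RRYY U=WBRB F=GWGR D=OGYG B=YBOB
After move 5 (F): F=GGRW U=WBWW R=RRBY D=YRYG L=OOOG
After move 6 (R'): R=RYRB U=WOWY F=GBRW D=YGYW B=GBRB
Query: L face = OOOG

Answer: O O O G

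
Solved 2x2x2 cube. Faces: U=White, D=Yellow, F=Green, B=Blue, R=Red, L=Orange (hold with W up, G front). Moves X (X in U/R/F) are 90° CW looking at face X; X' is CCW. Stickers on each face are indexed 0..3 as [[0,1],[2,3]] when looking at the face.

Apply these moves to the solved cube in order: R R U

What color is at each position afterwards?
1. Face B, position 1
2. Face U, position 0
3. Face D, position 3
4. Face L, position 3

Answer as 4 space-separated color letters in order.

After move 1 (R): R=RRRR U=WGWG F=GYGY D=YBYB B=WBWB
After move 2 (R): R=RRRR U=WYWY F=GBGB D=YWYW B=GBGB
After move 3 (U): U=WWYY F=RRGB R=GBRR B=OOGB L=GBOO
Query 1: B[1] = O
Query 2: U[0] = W
Query 3: D[3] = W
Query 4: L[3] = O

Answer: O W W O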